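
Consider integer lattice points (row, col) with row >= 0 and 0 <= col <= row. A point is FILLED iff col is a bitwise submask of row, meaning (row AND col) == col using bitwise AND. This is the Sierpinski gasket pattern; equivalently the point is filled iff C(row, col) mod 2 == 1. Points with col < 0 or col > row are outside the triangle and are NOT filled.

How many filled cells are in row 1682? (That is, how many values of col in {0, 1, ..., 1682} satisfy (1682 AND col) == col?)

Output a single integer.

1682 in binary = 11010010010
popcount(1682) = number of 1-bits in 11010010010 = 5
A col c satisfies (1682 AND c) == c iff every set bit of c is also set in 1682; each of the 5 set bits of 1682 can independently be on or off in c.
count = 2^5 = 32

Answer: 32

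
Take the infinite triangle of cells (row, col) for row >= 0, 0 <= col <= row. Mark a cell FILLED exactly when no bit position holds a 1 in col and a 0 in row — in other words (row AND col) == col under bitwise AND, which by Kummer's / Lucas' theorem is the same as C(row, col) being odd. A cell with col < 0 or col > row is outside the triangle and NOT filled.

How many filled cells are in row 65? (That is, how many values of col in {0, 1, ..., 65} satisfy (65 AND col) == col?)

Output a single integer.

65 in binary = 1000001
popcount(65) = number of 1-bits in 1000001 = 2
A col c satisfies (65 AND c) == c iff every set bit of c is also set in 65; each of the 2 set bits of 65 can independently be on or off in c.
count = 2^2 = 4

Answer: 4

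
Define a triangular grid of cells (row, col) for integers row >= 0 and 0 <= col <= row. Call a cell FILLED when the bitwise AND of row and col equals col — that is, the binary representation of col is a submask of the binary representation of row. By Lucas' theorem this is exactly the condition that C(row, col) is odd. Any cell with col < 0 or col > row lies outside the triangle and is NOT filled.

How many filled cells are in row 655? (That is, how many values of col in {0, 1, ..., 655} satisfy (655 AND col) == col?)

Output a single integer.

Answer: 64

Derivation:
655 in binary = 1010001111
popcount(655) = number of 1-bits in 1010001111 = 6
A col c satisfies (655 AND c) == c iff every set bit of c is also set in 655; each of the 6 set bits of 655 can independently be on or off in c.
count = 2^6 = 64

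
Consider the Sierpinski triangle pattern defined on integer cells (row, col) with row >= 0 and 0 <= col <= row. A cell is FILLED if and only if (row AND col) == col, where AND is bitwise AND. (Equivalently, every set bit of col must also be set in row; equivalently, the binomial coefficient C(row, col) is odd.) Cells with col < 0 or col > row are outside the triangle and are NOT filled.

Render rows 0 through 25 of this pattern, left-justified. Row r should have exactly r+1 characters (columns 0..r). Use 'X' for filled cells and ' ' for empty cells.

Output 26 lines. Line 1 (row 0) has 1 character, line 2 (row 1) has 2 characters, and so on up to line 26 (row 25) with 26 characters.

r0=0: X
r1=1: XX
r2=10: X X
r3=11: XXXX
r4=100: X   X
r5=101: XX  XX
r6=110: X X X X
r7=111: XXXXXXXX
r8=1000: X       X
r9=1001: XX      XX
r10=1010: X X     X X
r11=1011: XXXX    XXXX
r12=1100: X   X   X   X
r13=1101: XX  XX  XX  XX
r14=1110: X X X X X X X X
r15=1111: XXXXXXXXXXXXXXXX
r16=10000: X               X
r17=10001: XX              XX
r18=10010: X X             X X
r19=10011: XXXX            XXXX
r20=10100: X   X           X   X
r21=10101: XX  XX          XX  XX
r22=10110: X X X X         X X X X
r23=10111: XXXXXXXX        XXXXXXXX
r24=11000: X       X       X       X
r25=11001: XX      XX      XX      XX

Answer: X
XX
X X
XXXX
X   X
XX  XX
X X X X
XXXXXXXX
X       X
XX      XX
X X     X X
XXXX    XXXX
X   X   X   X
XX  XX  XX  XX
X X X X X X X X
XXXXXXXXXXXXXXXX
X               X
XX              XX
X X             X X
XXXX            XXXX
X   X           X   X
XX  XX          XX  XX
X X X X         X X X X
XXXXXXXX        XXXXXXXX
X       X       X       X
XX      XX      XX      XX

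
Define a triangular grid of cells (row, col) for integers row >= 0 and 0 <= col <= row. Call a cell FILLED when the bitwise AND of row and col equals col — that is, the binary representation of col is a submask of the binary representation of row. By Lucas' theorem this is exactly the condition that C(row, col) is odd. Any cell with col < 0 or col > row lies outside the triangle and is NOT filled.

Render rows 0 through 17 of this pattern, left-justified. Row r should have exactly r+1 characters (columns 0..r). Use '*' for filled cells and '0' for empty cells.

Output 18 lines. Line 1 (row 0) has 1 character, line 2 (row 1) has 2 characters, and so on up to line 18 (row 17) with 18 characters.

r0=0: *
r1=1: **
r2=10: *0*
r3=11: ****
r4=100: *000*
r5=101: **00**
r6=110: *0*0*0*
r7=111: ********
r8=1000: *0000000*
r9=1001: **000000**
r10=1010: *0*00000*0*
r11=1011: ****0000****
r12=1100: *000*000*000*
r13=1101: **00**00**00**
r14=1110: *0*0*0*0*0*0*0*
r15=1111: ****************
r16=10000: *000000000000000*
r17=10001: **00000000000000**

Answer: *
**
*0*
****
*000*
**00**
*0*0*0*
********
*0000000*
**000000**
*0*00000*0*
****0000****
*000*000*000*
**00**00**00**
*0*0*0*0*0*0*0*
****************
*000000000000000*
**00000000000000**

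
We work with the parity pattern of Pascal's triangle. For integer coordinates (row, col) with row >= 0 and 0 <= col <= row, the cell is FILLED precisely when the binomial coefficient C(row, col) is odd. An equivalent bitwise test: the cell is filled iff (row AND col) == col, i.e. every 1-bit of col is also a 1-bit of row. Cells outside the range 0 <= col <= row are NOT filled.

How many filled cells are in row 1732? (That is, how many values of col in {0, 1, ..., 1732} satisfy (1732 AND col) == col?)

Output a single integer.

Answer: 32

Derivation:
1732 in binary = 11011000100
popcount(1732) = number of 1-bits in 11011000100 = 5
A col c satisfies (1732 AND c) == c iff every set bit of c is also set in 1732; each of the 5 set bits of 1732 can independently be on or off in c.
count = 2^5 = 32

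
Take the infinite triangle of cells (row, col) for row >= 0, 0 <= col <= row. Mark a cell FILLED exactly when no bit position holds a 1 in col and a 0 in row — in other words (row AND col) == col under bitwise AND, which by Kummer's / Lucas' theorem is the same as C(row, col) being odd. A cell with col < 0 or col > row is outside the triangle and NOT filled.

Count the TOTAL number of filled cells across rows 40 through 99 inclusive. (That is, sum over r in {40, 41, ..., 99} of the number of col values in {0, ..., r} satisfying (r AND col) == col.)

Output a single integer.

r40=101000 pc2: +4 =4
r41=101001 pc3: +8 =12
r42=101010 pc3: +8 =20
r43=101011 pc4: +16 =36
r44=101100 pc3: +8 =44
r45=101101 pc4: +16 =60
r46=101110 pc4: +16 =76
r47=101111 pc5: +32 =108
r48=110000 pc2: +4 =112
r49=110001 pc3: +8 =120
r50=110010 pc3: +8 =128
r51=110011 pc4: +16 =144
r52=110100 pc3: +8 =152
r53=110101 pc4: +16 =168
r54=110110 pc4: +16 =184
r55=110111 pc5: +32 =216
r56=111000 pc3: +8 =224
r57=111001 pc4: +16 =240
r58=111010 pc4: +16 =256
r59=111011 pc5: +32 =288
r60=111100 pc4: +16 =304
r61=111101 pc5: +32 =336
r62=111110 pc5: +32 =368
r63=111111 pc6: +64 =432
r64=1000000 pc1: +2 =434
r65=1000001 pc2: +4 =438
r66=1000010 pc2: +4 =442
r67=1000011 pc3: +8 =450
r68=1000100 pc2: +4 =454
r69=1000101 pc3: +8 =462
r70=1000110 pc3: +8 =470
r71=1000111 pc4: +16 =486
r72=1001000 pc2: +4 =490
r73=1001001 pc3: +8 =498
r74=1001010 pc3: +8 =506
r75=1001011 pc4: +16 =522
r76=1001100 pc3: +8 =530
r77=1001101 pc4: +16 =546
r78=1001110 pc4: +16 =562
r79=1001111 pc5: +32 =594
r80=1010000 pc2: +4 =598
r81=1010001 pc3: +8 =606
r82=1010010 pc3: +8 =614
r83=1010011 pc4: +16 =630
r84=1010100 pc3: +8 =638
r85=1010101 pc4: +16 =654
r86=1010110 pc4: +16 =670
r87=1010111 pc5: +32 =702
r88=1011000 pc3: +8 =710
r89=1011001 pc4: +16 =726
r90=1011010 pc4: +16 =742
r91=1011011 pc5: +32 =774
r92=1011100 pc4: +16 =790
r93=1011101 pc5: +32 =822
r94=1011110 pc5: +32 =854
r95=1011111 pc6: +64 =918
r96=1100000 pc2: +4 =922
r97=1100001 pc3: +8 =930
r98=1100010 pc3: +8 =938
r99=1100011 pc4: +16 =954

Answer: 954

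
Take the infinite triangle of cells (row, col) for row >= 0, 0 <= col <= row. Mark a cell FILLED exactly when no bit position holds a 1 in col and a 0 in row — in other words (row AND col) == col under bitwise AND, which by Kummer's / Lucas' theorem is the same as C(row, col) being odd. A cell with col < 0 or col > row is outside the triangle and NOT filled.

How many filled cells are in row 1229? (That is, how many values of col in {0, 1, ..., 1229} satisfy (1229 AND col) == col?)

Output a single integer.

Answer: 64

Derivation:
1229 in binary = 10011001101
popcount(1229) = number of 1-bits in 10011001101 = 6
A col c satisfies (1229 AND c) == c iff every set bit of c is also set in 1229; each of the 6 set bits of 1229 can independently be on or off in c.
count = 2^6 = 64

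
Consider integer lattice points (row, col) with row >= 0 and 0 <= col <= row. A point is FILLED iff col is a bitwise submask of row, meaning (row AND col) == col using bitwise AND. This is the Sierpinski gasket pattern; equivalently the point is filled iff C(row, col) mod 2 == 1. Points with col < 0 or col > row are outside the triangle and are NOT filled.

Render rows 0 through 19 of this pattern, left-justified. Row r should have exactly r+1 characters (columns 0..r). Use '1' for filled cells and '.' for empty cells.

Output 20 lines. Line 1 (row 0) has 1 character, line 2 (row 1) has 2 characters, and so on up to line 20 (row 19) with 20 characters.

r0=0: 1
r1=1: 11
r2=10: 1.1
r3=11: 1111
r4=100: 1...1
r5=101: 11..11
r6=110: 1.1.1.1
r7=111: 11111111
r8=1000: 1.......1
r9=1001: 11......11
r10=1010: 1.1.....1.1
r11=1011: 1111....1111
r12=1100: 1...1...1...1
r13=1101: 11..11..11..11
r14=1110: 1.1.1.1.1.1.1.1
r15=1111: 1111111111111111
r16=10000: 1...............1
r17=10001: 11..............11
r18=10010: 1.1.............1.1
r19=10011: 1111............1111

Answer: 1
11
1.1
1111
1...1
11..11
1.1.1.1
11111111
1.......1
11......11
1.1.....1.1
1111....1111
1...1...1...1
11..11..11..11
1.1.1.1.1.1.1.1
1111111111111111
1...............1
11..............11
1.1.............1.1
1111............1111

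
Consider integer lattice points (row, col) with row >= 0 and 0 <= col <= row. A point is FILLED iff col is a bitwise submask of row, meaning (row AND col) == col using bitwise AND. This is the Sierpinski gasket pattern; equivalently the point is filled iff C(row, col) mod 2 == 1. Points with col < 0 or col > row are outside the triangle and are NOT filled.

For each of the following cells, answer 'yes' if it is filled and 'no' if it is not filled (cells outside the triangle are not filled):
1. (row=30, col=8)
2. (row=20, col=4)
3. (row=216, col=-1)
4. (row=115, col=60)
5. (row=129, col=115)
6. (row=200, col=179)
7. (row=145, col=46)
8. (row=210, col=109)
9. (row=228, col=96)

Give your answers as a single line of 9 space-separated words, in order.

(30,8): row=0b11110, col=0b1000, row AND col = 0b1000 = 8; 8 == 8 -> filled
(20,4): row=0b10100, col=0b100, row AND col = 0b100 = 4; 4 == 4 -> filled
(216,-1): col outside [0, 216] -> not filled
(115,60): row=0b1110011, col=0b111100, row AND col = 0b110000 = 48; 48 != 60 -> empty
(129,115): row=0b10000001, col=0b1110011, row AND col = 0b1 = 1; 1 != 115 -> empty
(200,179): row=0b11001000, col=0b10110011, row AND col = 0b10000000 = 128; 128 != 179 -> empty
(145,46): row=0b10010001, col=0b101110, row AND col = 0b0 = 0; 0 != 46 -> empty
(210,109): row=0b11010010, col=0b1101101, row AND col = 0b1000000 = 64; 64 != 109 -> empty
(228,96): row=0b11100100, col=0b1100000, row AND col = 0b1100000 = 96; 96 == 96 -> filled

Answer: yes yes no no no no no no yes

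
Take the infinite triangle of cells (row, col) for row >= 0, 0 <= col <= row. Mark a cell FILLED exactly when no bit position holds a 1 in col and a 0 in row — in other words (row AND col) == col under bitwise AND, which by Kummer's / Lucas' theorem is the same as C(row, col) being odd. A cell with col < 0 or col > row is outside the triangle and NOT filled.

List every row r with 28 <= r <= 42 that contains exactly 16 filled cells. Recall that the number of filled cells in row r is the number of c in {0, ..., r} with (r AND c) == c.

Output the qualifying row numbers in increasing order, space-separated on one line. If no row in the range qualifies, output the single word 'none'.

Row r has 2^popcount(r) filled cells, so we need popcount(r) = log2(16) = 4.
Scan r = 28..42 and keep those with exactly 4 one-bits:
r=28=11100 popcount=3 -> skip
r=29=11101 popcount=4 -> KEEP
r=30=11110 popcount=4 -> KEEP
r=31=11111 popcount=5 -> skip
r=32=100000 popcount=1 -> skip
r=33=100001 popcount=2 -> skip
r=34=100010 popcount=2 -> skip
r=35=100011 popcount=3 -> skip
r=36=100100 popcount=2 -> skip
r=37=100101 popcount=3 -> skip
r=38=100110 popcount=3 -> skip
r=39=100111 popcount=4 -> KEEP
r=40=101000 popcount=2 -> skip
r=41=101001 popcount=3 -> skip
r=42=101010 popcount=3 -> skip
Kept rows: 29 30 39

Answer: 29 30 39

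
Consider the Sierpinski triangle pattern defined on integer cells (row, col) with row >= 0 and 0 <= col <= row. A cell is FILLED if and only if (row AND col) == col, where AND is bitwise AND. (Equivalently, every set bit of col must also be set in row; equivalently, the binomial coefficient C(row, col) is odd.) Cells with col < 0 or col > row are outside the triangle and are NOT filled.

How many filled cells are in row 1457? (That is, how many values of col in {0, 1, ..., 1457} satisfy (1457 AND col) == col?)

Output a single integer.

Answer: 64

Derivation:
1457 in binary = 10110110001
popcount(1457) = number of 1-bits in 10110110001 = 6
A col c satisfies (1457 AND c) == c iff every set bit of c is also set in 1457; each of the 6 set bits of 1457 can independently be on or off in c.
count = 2^6 = 64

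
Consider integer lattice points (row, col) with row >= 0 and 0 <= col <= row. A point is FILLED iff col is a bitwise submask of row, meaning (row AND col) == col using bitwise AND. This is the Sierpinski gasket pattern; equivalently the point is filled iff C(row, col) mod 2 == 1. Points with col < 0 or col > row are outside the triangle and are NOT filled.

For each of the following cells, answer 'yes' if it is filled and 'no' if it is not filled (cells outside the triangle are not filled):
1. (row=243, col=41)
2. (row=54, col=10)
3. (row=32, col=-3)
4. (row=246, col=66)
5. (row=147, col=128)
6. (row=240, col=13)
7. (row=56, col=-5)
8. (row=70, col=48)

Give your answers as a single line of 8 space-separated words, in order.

(243,41): row=0b11110011, col=0b101001, row AND col = 0b100001 = 33; 33 != 41 -> empty
(54,10): row=0b110110, col=0b1010, row AND col = 0b10 = 2; 2 != 10 -> empty
(32,-3): col outside [0, 32] -> not filled
(246,66): row=0b11110110, col=0b1000010, row AND col = 0b1000010 = 66; 66 == 66 -> filled
(147,128): row=0b10010011, col=0b10000000, row AND col = 0b10000000 = 128; 128 == 128 -> filled
(240,13): row=0b11110000, col=0b1101, row AND col = 0b0 = 0; 0 != 13 -> empty
(56,-5): col outside [0, 56] -> not filled
(70,48): row=0b1000110, col=0b110000, row AND col = 0b0 = 0; 0 != 48 -> empty

Answer: no no no yes yes no no no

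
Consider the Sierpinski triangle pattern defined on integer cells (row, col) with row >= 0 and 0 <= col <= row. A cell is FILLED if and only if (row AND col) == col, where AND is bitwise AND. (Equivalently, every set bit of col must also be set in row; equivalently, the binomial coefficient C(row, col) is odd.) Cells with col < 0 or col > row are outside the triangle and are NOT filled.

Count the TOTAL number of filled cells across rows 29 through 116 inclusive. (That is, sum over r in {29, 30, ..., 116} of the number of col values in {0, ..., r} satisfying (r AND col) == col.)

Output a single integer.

r29=11101 pc4: +16 =16
r30=11110 pc4: +16 =32
r31=11111 pc5: +32 =64
r32=100000 pc1: +2 =66
r33=100001 pc2: +4 =70
r34=100010 pc2: +4 =74
r35=100011 pc3: +8 =82
r36=100100 pc2: +4 =86
r37=100101 pc3: +8 =94
r38=100110 pc3: +8 =102
r39=100111 pc4: +16 =118
r40=101000 pc2: +4 =122
r41=101001 pc3: +8 =130
r42=101010 pc3: +8 =138
r43=101011 pc4: +16 =154
r44=101100 pc3: +8 =162
r45=101101 pc4: +16 =178
r46=101110 pc4: +16 =194
r47=101111 pc5: +32 =226
r48=110000 pc2: +4 =230
r49=110001 pc3: +8 =238
r50=110010 pc3: +8 =246
r51=110011 pc4: +16 =262
r52=110100 pc3: +8 =270
r53=110101 pc4: +16 =286
r54=110110 pc4: +16 =302
r55=110111 pc5: +32 =334
r56=111000 pc3: +8 =342
r57=111001 pc4: +16 =358
r58=111010 pc4: +16 =374
r59=111011 pc5: +32 =406
r60=111100 pc4: +16 =422
r61=111101 pc5: +32 =454
r62=111110 pc5: +32 =486
r63=111111 pc6: +64 =550
r64=1000000 pc1: +2 =552
r65=1000001 pc2: +4 =556
r66=1000010 pc2: +4 =560
r67=1000011 pc3: +8 =568
r68=1000100 pc2: +4 =572
r69=1000101 pc3: +8 =580
r70=1000110 pc3: +8 =588
r71=1000111 pc4: +16 =604
r72=1001000 pc2: +4 =608
r73=1001001 pc3: +8 =616
r74=1001010 pc3: +8 =624
r75=1001011 pc4: +16 =640
r76=1001100 pc3: +8 =648
r77=1001101 pc4: +16 =664
r78=1001110 pc4: +16 =680
r79=1001111 pc5: +32 =712
r80=1010000 pc2: +4 =716
r81=1010001 pc3: +8 =724
r82=1010010 pc3: +8 =732
r83=1010011 pc4: +16 =748
r84=1010100 pc3: +8 =756
r85=1010101 pc4: +16 =772
r86=1010110 pc4: +16 =788
r87=1010111 pc5: +32 =820
r88=1011000 pc3: +8 =828
r89=1011001 pc4: +16 =844
r90=1011010 pc4: +16 =860
r91=1011011 pc5: +32 =892
r92=1011100 pc4: +16 =908
r93=1011101 pc5: +32 =940
r94=1011110 pc5: +32 =972
r95=1011111 pc6: +64 =1036
r96=1100000 pc2: +4 =1040
r97=1100001 pc3: +8 =1048
r98=1100010 pc3: +8 =1056
r99=1100011 pc4: +16 =1072
r100=1100100 pc3: +8 =1080
r101=1100101 pc4: +16 =1096
r102=1100110 pc4: +16 =1112
r103=1100111 pc5: +32 =1144
r104=1101000 pc3: +8 =1152
r105=1101001 pc4: +16 =1168
r106=1101010 pc4: +16 =1184
r107=1101011 pc5: +32 =1216
r108=1101100 pc4: +16 =1232
r109=1101101 pc5: +32 =1264
r110=1101110 pc5: +32 =1296
r111=1101111 pc6: +64 =1360
r112=1110000 pc3: +8 =1368
r113=1110001 pc4: +16 =1384
r114=1110010 pc4: +16 =1400
r115=1110011 pc5: +32 =1432
r116=1110100 pc4: +16 =1448

Answer: 1448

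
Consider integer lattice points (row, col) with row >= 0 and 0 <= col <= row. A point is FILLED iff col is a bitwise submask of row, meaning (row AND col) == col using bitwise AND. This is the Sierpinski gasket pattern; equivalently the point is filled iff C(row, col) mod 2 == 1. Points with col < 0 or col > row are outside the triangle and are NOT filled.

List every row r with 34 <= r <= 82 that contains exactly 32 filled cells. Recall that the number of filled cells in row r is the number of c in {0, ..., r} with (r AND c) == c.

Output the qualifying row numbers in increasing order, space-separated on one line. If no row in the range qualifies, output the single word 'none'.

Row r has 2^popcount(r) filled cells, so we need popcount(r) = log2(32) = 5.
Scan r = 34..82 and keep those with exactly 5 one-bits:
r=34=100010 popcount=2 -> skip
r=35=100011 popcount=3 -> skip
r=36=100100 popcount=2 -> skip
r=37=100101 popcount=3 -> skip
r=38=100110 popcount=3 -> skip
r=39=100111 popcount=4 -> skip
r=40=101000 popcount=2 -> skip
r=41=101001 popcount=3 -> skip
r=42=101010 popcount=3 -> skip
r=43=101011 popcount=4 -> skip
r=44=101100 popcount=3 -> skip
r=45=101101 popcount=4 -> skip
r=46=101110 popcount=4 -> skip
r=47=101111 popcount=5 -> KEEP
r=48=110000 popcount=2 -> skip
r=49=110001 popcount=3 -> skip
r=50=110010 popcount=3 -> skip
r=51=110011 popcount=4 -> skip
r=52=110100 popcount=3 -> skip
r=53=110101 popcount=4 -> skip
r=54=110110 popcount=4 -> skip
r=55=110111 popcount=5 -> KEEP
r=56=111000 popcount=3 -> skip
r=57=111001 popcount=4 -> skip
r=58=111010 popcount=4 -> skip
r=59=111011 popcount=5 -> KEEP
r=60=111100 popcount=4 -> skip
r=61=111101 popcount=5 -> KEEP
r=62=111110 popcount=5 -> KEEP
r=63=111111 popcount=6 -> skip
r=64=1000000 popcount=1 -> skip
r=65=1000001 popcount=2 -> skip
r=66=1000010 popcount=2 -> skip
r=67=1000011 popcount=3 -> skip
r=68=1000100 popcount=2 -> skip
r=69=1000101 popcount=3 -> skip
r=70=1000110 popcount=3 -> skip
r=71=1000111 popcount=4 -> skip
r=72=1001000 popcount=2 -> skip
r=73=1001001 popcount=3 -> skip
r=74=1001010 popcount=3 -> skip
r=75=1001011 popcount=4 -> skip
r=76=1001100 popcount=3 -> skip
r=77=1001101 popcount=4 -> skip
r=78=1001110 popcount=4 -> skip
r=79=1001111 popcount=5 -> KEEP
r=80=1010000 popcount=2 -> skip
r=81=1010001 popcount=3 -> skip
r=82=1010010 popcount=3 -> skip
Kept rows: 47 55 59 61 62 79

Answer: 47 55 59 61 62 79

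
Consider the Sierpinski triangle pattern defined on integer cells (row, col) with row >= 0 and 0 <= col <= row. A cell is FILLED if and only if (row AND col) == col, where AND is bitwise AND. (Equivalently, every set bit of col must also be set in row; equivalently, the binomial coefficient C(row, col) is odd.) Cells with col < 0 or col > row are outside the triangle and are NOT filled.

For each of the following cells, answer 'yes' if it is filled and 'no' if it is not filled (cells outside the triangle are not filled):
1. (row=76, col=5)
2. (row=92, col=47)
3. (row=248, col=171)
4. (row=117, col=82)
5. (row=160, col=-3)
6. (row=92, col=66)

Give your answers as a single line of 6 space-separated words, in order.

(76,5): row=0b1001100, col=0b101, row AND col = 0b100 = 4; 4 != 5 -> empty
(92,47): row=0b1011100, col=0b101111, row AND col = 0b1100 = 12; 12 != 47 -> empty
(248,171): row=0b11111000, col=0b10101011, row AND col = 0b10101000 = 168; 168 != 171 -> empty
(117,82): row=0b1110101, col=0b1010010, row AND col = 0b1010000 = 80; 80 != 82 -> empty
(160,-3): col outside [0, 160] -> not filled
(92,66): row=0b1011100, col=0b1000010, row AND col = 0b1000000 = 64; 64 != 66 -> empty

Answer: no no no no no no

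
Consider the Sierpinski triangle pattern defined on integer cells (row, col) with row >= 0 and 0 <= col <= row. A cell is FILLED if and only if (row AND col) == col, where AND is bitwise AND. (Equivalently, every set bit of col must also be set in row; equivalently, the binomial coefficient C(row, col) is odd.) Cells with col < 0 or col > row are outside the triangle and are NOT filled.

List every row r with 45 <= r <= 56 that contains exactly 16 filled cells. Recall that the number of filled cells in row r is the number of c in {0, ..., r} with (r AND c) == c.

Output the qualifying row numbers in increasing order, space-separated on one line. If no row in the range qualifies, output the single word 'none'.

Row r has 2^popcount(r) filled cells, so we need popcount(r) = log2(16) = 4.
Scan r = 45..56 and keep those with exactly 4 one-bits:
r=45=101101 popcount=4 -> KEEP
r=46=101110 popcount=4 -> KEEP
r=47=101111 popcount=5 -> skip
r=48=110000 popcount=2 -> skip
r=49=110001 popcount=3 -> skip
r=50=110010 popcount=3 -> skip
r=51=110011 popcount=4 -> KEEP
r=52=110100 popcount=3 -> skip
r=53=110101 popcount=4 -> KEEP
r=54=110110 popcount=4 -> KEEP
r=55=110111 popcount=5 -> skip
r=56=111000 popcount=3 -> skip
Kept rows: 45 46 51 53 54

Answer: 45 46 51 53 54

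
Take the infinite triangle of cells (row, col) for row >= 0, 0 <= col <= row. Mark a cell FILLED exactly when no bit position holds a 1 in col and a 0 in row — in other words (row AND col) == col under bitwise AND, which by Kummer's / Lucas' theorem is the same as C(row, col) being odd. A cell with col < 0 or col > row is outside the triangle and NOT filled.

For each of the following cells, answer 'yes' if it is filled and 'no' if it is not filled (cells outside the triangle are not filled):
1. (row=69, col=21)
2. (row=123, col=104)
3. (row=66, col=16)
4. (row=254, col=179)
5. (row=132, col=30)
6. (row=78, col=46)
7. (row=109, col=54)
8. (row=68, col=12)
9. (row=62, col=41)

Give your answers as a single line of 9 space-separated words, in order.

(69,21): row=0b1000101, col=0b10101, row AND col = 0b101 = 5; 5 != 21 -> empty
(123,104): row=0b1111011, col=0b1101000, row AND col = 0b1101000 = 104; 104 == 104 -> filled
(66,16): row=0b1000010, col=0b10000, row AND col = 0b0 = 0; 0 != 16 -> empty
(254,179): row=0b11111110, col=0b10110011, row AND col = 0b10110010 = 178; 178 != 179 -> empty
(132,30): row=0b10000100, col=0b11110, row AND col = 0b100 = 4; 4 != 30 -> empty
(78,46): row=0b1001110, col=0b101110, row AND col = 0b1110 = 14; 14 != 46 -> empty
(109,54): row=0b1101101, col=0b110110, row AND col = 0b100100 = 36; 36 != 54 -> empty
(68,12): row=0b1000100, col=0b1100, row AND col = 0b100 = 4; 4 != 12 -> empty
(62,41): row=0b111110, col=0b101001, row AND col = 0b101000 = 40; 40 != 41 -> empty

Answer: no yes no no no no no no no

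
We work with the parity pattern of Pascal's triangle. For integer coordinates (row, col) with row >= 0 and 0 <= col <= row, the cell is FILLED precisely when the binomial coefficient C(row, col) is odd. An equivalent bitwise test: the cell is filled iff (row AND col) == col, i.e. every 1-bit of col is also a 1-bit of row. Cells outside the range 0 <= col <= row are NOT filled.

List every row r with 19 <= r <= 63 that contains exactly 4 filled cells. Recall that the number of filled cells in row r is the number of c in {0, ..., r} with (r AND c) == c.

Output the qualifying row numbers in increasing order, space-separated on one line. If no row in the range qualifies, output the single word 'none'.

Row r has 2^popcount(r) filled cells, so we need popcount(r) = log2(4) = 2.
Scan r = 19..63 and keep those with exactly 2 one-bits:
r=19=10011 popcount=3 -> skip
r=20=10100 popcount=2 -> KEEP
r=21=10101 popcount=3 -> skip
r=22=10110 popcount=3 -> skip
r=23=10111 popcount=4 -> skip
r=24=11000 popcount=2 -> KEEP
r=25=11001 popcount=3 -> skip
r=26=11010 popcount=3 -> skip
r=27=11011 popcount=4 -> skip
r=28=11100 popcount=3 -> skip
r=29=11101 popcount=4 -> skip
r=30=11110 popcount=4 -> skip
r=31=11111 popcount=5 -> skip
r=32=100000 popcount=1 -> skip
r=33=100001 popcount=2 -> KEEP
r=34=100010 popcount=2 -> KEEP
r=35=100011 popcount=3 -> skip
r=36=100100 popcount=2 -> KEEP
r=37=100101 popcount=3 -> skip
r=38=100110 popcount=3 -> skip
r=39=100111 popcount=4 -> skip
r=40=101000 popcount=2 -> KEEP
r=41=101001 popcount=3 -> skip
r=42=101010 popcount=3 -> skip
r=43=101011 popcount=4 -> skip
r=44=101100 popcount=3 -> skip
r=45=101101 popcount=4 -> skip
r=46=101110 popcount=4 -> skip
r=47=101111 popcount=5 -> skip
r=48=110000 popcount=2 -> KEEP
r=49=110001 popcount=3 -> skip
r=50=110010 popcount=3 -> skip
r=51=110011 popcount=4 -> skip
r=52=110100 popcount=3 -> skip
r=53=110101 popcount=4 -> skip
r=54=110110 popcount=4 -> skip
r=55=110111 popcount=5 -> skip
r=56=111000 popcount=3 -> skip
r=57=111001 popcount=4 -> skip
r=58=111010 popcount=4 -> skip
r=59=111011 popcount=5 -> skip
r=60=111100 popcount=4 -> skip
r=61=111101 popcount=5 -> skip
r=62=111110 popcount=5 -> skip
r=63=111111 popcount=6 -> skip
Kept rows: 20 24 33 34 36 40 48

Answer: 20 24 33 34 36 40 48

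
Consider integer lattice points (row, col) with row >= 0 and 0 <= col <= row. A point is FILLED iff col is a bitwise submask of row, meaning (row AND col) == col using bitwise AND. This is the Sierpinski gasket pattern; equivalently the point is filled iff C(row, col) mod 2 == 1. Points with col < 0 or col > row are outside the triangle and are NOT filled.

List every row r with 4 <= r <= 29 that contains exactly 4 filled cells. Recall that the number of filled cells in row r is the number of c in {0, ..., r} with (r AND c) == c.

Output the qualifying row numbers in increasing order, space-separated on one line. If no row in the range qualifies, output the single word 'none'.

Answer: 5 6 9 10 12 17 18 20 24

Derivation:
Row r has 2^popcount(r) filled cells, so we need popcount(r) = log2(4) = 2.
Scan r = 4..29 and keep those with exactly 2 one-bits:
r=4=100 popcount=1 -> skip
r=5=101 popcount=2 -> KEEP
r=6=110 popcount=2 -> KEEP
r=7=111 popcount=3 -> skip
r=8=1000 popcount=1 -> skip
r=9=1001 popcount=2 -> KEEP
r=10=1010 popcount=2 -> KEEP
r=11=1011 popcount=3 -> skip
r=12=1100 popcount=2 -> KEEP
r=13=1101 popcount=3 -> skip
r=14=1110 popcount=3 -> skip
r=15=1111 popcount=4 -> skip
r=16=10000 popcount=1 -> skip
r=17=10001 popcount=2 -> KEEP
r=18=10010 popcount=2 -> KEEP
r=19=10011 popcount=3 -> skip
r=20=10100 popcount=2 -> KEEP
r=21=10101 popcount=3 -> skip
r=22=10110 popcount=3 -> skip
r=23=10111 popcount=4 -> skip
r=24=11000 popcount=2 -> KEEP
r=25=11001 popcount=3 -> skip
r=26=11010 popcount=3 -> skip
r=27=11011 popcount=4 -> skip
r=28=11100 popcount=3 -> skip
r=29=11101 popcount=4 -> skip
Kept rows: 5 6 9 10 12 17 18 20 24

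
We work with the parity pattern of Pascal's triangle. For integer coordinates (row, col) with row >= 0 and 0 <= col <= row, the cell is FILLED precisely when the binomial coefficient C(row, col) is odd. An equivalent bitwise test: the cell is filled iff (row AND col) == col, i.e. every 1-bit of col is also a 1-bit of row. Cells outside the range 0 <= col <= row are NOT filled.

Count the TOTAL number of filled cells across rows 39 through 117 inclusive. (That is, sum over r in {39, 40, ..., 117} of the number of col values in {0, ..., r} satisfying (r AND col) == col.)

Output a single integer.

r39=100111 pc4: +16 =16
r40=101000 pc2: +4 =20
r41=101001 pc3: +8 =28
r42=101010 pc3: +8 =36
r43=101011 pc4: +16 =52
r44=101100 pc3: +8 =60
r45=101101 pc4: +16 =76
r46=101110 pc4: +16 =92
r47=101111 pc5: +32 =124
r48=110000 pc2: +4 =128
r49=110001 pc3: +8 =136
r50=110010 pc3: +8 =144
r51=110011 pc4: +16 =160
r52=110100 pc3: +8 =168
r53=110101 pc4: +16 =184
r54=110110 pc4: +16 =200
r55=110111 pc5: +32 =232
r56=111000 pc3: +8 =240
r57=111001 pc4: +16 =256
r58=111010 pc4: +16 =272
r59=111011 pc5: +32 =304
r60=111100 pc4: +16 =320
r61=111101 pc5: +32 =352
r62=111110 pc5: +32 =384
r63=111111 pc6: +64 =448
r64=1000000 pc1: +2 =450
r65=1000001 pc2: +4 =454
r66=1000010 pc2: +4 =458
r67=1000011 pc3: +8 =466
r68=1000100 pc2: +4 =470
r69=1000101 pc3: +8 =478
r70=1000110 pc3: +8 =486
r71=1000111 pc4: +16 =502
r72=1001000 pc2: +4 =506
r73=1001001 pc3: +8 =514
r74=1001010 pc3: +8 =522
r75=1001011 pc4: +16 =538
r76=1001100 pc3: +8 =546
r77=1001101 pc4: +16 =562
r78=1001110 pc4: +16 =578
r79=1001111 pc5: +32 =610
r80=1010000 pc2: +4 =614
r81=1010001 pc3: +8 =622
r82=1010010 pc3: +8 =630
r83=1010011 pc4: +16 =646
r84=1010100 pc3: +8 =654
r85=1010101 pc4: +16 =670
r86=1010110 pc4: +16 =686
r87=1010111 pc5: +32 =718
r88=1011000 pc3: +8 =726
r89=1011001 pc4: +16 =742
r90=1011010 pc4: +16 =758
r91=1011011 pc5: +32 =790
r92=1011100 pc4: +16 =806
r93=1011101 pc5: +32 =838
r94=1011110 pc5: +32 =870
r95=1011111 pc6: +64 =934
r96=1100000 pc2: +4 =938
r97=1100001 pc3: +8 =946
r98=1100010 pc3: +8 =954
r99=1100011 pc4: +16 =970
r100=1100100 pc3: +8 =978
r101=1100101 pc4: +16 =994
r102=1100110 pc4: +16 =1010
r103=1100111 pc5: +32 =1042
r104=1101000 pc3: +8 =1050
r105=1101001 pc4: +16 =1066
r106=1101010 pc4: +16 =1082
r107=1101011 pc5: +32 =1114
r108=1101100 pc4: +16 =1130
r109=1101101 pc5: +32 =1162
r110=1101110 pc5: +32 =1194
r111=1101111 pc6: +64 =1258
r112=1110000 pc3: +8 =1266
r113=1110001 pc4: +16 =1282
r114=1110010 pc4: +16 =1298
r115=1110011 pc5: +32 =1330
r116=1110100 pc4: +16 =1346
r117=1110101 pc5: +32 =1378

Answer: 1378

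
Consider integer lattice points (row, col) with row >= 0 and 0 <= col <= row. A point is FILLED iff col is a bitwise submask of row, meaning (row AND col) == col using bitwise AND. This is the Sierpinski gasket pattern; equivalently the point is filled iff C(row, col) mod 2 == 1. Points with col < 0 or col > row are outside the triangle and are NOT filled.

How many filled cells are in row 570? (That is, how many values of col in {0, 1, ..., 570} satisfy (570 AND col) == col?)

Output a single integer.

570 in binary = 1000111010
popcount(570) = number of 1-bits in 1000111010 = 5
A col c satisfies (570 AND c) == c iff every set bit of c is also set in 570; each of the 5 set bits of 570 can independently be on or off in c.
count = 2^5 = 32

Answer: 32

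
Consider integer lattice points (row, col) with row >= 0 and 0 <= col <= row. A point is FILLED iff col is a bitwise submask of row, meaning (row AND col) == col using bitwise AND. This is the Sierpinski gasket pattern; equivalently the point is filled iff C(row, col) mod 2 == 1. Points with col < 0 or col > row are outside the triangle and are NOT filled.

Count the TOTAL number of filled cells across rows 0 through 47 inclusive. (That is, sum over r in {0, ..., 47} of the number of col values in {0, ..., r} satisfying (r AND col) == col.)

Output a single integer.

r0=0 pc0: +1 =1
r1=1 pc1: +2 =3
r2=10 pc1: +2 =5
r3=11 pc2: +4 =9
r4=100 pc1: +2 =11
r5=101 pc2: +4 =15
r6=110 pc2: +4 =19
r7=111 pc3: +8 =27
r8=1000 pc1: +2 =29
r9=1001 pc2: +4 =33
r10=1010 pc2: +4 =37
r11=1011 pc3: +8 =45
r12=1100 pc2: +4 =49
r13=1101 pc3: +8 =57
r14=1110 pc3: +8 =65
r15=1111 pc4: +16 =81
r16=10000 pc1: +2 =83
r17=10001 pc2: +4 =87
r18=10010 pc2: +4 =91
r19=10011 pc3: +8 =99
r20=10100 pc2: +4 =103
r21=10101 pc3: +8 =111
r22=10110 pc3: +8 =119
r23=10111 pc4: +16 =135
r24=11000 pc2: +4 =139
r25=11001 pc3: +8 =147
r26=11010 pc3: +8 =155
r27=11011 pc4: +16 =171
r28=11100 pc3: +8 =179
r29=11101 pc4: +16 =195
r30=11110 pc4: +16 =211
r31=11111 pc5: +32 =243
r32=100000 pc1: +2 =245
r33=100001 pc2: +4 =249
r34=100010 pc2: +4 =253
r35=100011 pc3: +8 =261
r36=100100 pc2: +4 =265
r37=100101 pc3: +8 =273
r38=100110 pc3: +8 =281
r39=100111 pc4: +16 =297
r40=101000 pc2: +4 =301
r41=101001 pc3: +8 =309
r42=101010 pc3: +8 =317
r43=101011 pc4: +16 =333
r44=101100 pc3: +8 =341
r45=101101 pc4: +16 =357
r46=101110 pc4: +16 =373
r47=101111 pc5: +32 =405

Answer: 405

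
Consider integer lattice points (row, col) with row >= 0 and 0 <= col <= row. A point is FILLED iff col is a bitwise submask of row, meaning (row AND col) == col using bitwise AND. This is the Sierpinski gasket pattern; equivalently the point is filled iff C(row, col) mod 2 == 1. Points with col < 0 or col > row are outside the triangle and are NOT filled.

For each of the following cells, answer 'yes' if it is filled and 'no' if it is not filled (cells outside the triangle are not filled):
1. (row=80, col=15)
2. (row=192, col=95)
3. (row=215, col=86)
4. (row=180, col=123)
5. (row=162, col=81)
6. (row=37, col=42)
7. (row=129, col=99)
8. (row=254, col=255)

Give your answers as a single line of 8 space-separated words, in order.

Answer: no no yes no no no no no

Derivation:
(80,15): row=0b1010000, col=0b1111, row AND col = 0b0 = 0; 0 != 15 -> empty
(192,95): row=0b11000000, col=0b1011111, row AND col = 0b1000000 = 64; 64 != 95 -> empty
(215,86): row=0b11010111, col=0b1010110, row AND col = 0b1010110 = 86; 86 == 86 -> filled
(180,123): row=0b10110100, col=0b1111011, row AND col = 0b110000 = 48; 48 != 123 -> empty
(162,81): row=0b10100010, col=0b1010001, row AND col = 0b0 = 0; 0 != 81 -> empty
(37,42): col outside [0, 37] -> not filled
(129,99): row=0b10000001, col=0b1100011, row AND col = 0b1 = 1; 1 != 99 -> empty
(254,255): col outside [0, 254] -> not filled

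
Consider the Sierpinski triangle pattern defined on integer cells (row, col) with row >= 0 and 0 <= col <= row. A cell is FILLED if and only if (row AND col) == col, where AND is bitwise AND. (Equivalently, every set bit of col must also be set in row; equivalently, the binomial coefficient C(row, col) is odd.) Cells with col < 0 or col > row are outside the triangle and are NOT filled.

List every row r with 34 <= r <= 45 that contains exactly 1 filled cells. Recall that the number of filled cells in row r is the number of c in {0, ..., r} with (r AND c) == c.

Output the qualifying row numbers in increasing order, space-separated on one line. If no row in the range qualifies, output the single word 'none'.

Answer: none

Derivation:
Row r has 2^popcount(r) filled cells, so we need popcount(r) = log2(1) = 0.
Scan r = 34..45 and keep those with exactly 0 one-bits:
r=34=100010 popcount=2 -> skip
r=35=100011 popcount=3 -> skip
r=36=100100 popcount=2 -> skip
r=37=100101 popcount=3 -> skip
r=38=100110 popcount=3 -> skip
r=39=100111 popcount=4 -> skip
r=40=101000 popcount=2 -> skip
r=41=101001 popcount=3 -> skip
r=42=101010 popcount=3 -> skip
r=43=101011 popcount=4 -> skip
r=44=101100 popcount=3 -> skip
r=45=101101 popcount=4 -> skip
Kept rows: none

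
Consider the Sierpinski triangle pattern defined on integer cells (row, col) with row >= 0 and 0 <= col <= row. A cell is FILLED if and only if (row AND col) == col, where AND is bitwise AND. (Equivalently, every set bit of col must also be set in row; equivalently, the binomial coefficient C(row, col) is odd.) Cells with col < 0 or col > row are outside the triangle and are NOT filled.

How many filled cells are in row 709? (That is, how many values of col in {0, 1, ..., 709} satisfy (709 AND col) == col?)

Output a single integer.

709 in binary = 1011000101
popcount(709) = number of 1-bits in 1011000101 = 5
A col c satisfies (709 AND c) == c iff every set bit of c is also set in 709; each of the 5 set bits of 709 can independently be on or off in c.
count = 2^5 = 32

Answer: 32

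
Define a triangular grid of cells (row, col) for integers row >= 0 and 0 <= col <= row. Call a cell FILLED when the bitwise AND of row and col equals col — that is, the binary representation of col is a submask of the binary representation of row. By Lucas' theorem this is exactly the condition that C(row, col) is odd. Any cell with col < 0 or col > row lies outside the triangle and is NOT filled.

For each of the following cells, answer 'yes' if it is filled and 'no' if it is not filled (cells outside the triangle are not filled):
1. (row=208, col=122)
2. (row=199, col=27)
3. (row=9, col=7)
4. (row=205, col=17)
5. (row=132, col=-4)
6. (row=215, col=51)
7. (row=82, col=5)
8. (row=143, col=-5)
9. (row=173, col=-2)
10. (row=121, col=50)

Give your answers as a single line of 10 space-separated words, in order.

Answer: no no no no no no no no no no

Derivation:
(208,122): row=0b11010000, col=0b1111010, row AND col = 0b1010000 = 80; 80 != 122 -> empty
(199,27): row=0b11000111, col=0b11011, row AND col = 0b11 = 3; 3 != 27 -> empty
(9,7): row=0b1001, col=0b111, row AND col = 0b1 = 1; 1 != 7 -> empty
(205,17): row=0b11001101, col=0b10001, row AND col = 0b1 = 1; 1 != 17 -> empty
(132,-4): col outside [0, 132] -> not filled
(215,51): row=0b11010111, col=0b110011, row AND col = 0b10011 = 19; 19 != 51 -> empty
(82,5): row=0b1010010, col=0b101, row AND col = 0b0 = 0; 0 != 5 -> empty
(143,-5): col outside [0, 143] -> not filled
(173,-2): col outside [0, 173] -> not filled
(121,50): row=0b1111001, col=0b110010, row AND col = 0b110000 = 48; 48 != 50 -> empty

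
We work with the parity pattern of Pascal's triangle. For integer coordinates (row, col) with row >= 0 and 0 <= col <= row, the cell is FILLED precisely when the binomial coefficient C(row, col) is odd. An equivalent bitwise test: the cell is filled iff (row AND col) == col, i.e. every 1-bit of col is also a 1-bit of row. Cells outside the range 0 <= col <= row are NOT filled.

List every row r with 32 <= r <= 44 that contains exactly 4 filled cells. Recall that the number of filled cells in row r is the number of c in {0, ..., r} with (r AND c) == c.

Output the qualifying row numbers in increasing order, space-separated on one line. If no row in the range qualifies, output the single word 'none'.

Row r has 2^popcount(r) filled cells, so we need popcount(r) = log2(4) = 2.
Scan r = 32..44 and keep those with exactly 2 one-bits:
r=32=100000 popcount=1 -> skip
r=33=100001 popcount=2 -> KEEP
r=34=100010 popcount=2 -> KEEP
r=35=100011 popcount=3 -> skip
r=36=100100 popcount=2 -> KEEP
r=37=100101 popcount=3 -> skip
r=38=100110 popcount=3 -> skip
r=39=100111 popcount=4 -> skip
r=40=101000 popcount=2 -> KEEP
r=41=101001 popcount=3 -> skip
r=42=101010 popcount=3 -> skip
r=43=101011 popcount=4 -> skip
r=44=101100 popcount=3 -> skip
Kept rows: 33 34 36 40

Answer: 33 34 36 40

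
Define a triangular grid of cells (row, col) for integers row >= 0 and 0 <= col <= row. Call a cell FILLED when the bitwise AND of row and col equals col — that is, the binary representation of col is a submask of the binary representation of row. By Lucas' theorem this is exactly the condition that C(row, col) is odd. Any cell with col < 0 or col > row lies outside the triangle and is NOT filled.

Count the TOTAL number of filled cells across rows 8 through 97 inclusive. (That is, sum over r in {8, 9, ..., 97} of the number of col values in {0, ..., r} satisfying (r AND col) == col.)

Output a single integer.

Answer: 1200

Derivation:
r8=1000 pc1: +2 =2
r9=1001 pc2: +4 =6
r10=1010 pc2: +4 =10
r11=1011 pc3: +8 =18
r12=1100 pc2: +4 =22
r13=1101 pc3: +8 =30
r14=1110 pc3: +8 =38
r15=1111 pc4: +16 =54
r16=10000 pc1: +2 =56
r17=10001 pc2: +4 =60
r18=10010 pc2: +4 =64
r19=10011 pc3: +8 =72
r20=10100 pc2: +4 =76
r21=10101 pc3: +8 =84
r22=10110 pc3: +8 =92
r23=10111 pc4: +16 =108
r24=11000 pc2: +4 =112
r25=11001 pc3: +8 =120
r26=11010 pc3: +8 =128
r27=11011 pc4: +16 =144
r28=11100 pc3: +8 =152
r29=11101 pc4: +16 =168
r30=11110 pc4: +16 =184
r31=11111 pc5: +32 =216
r32=100000 pc1: +2 =218
r33=100001 pc2: +4 =222
r34=100010 pc2: +4 =226
r35=100011 pc3: +8 =234
r36=100100 pc2: +4 =238
r37=100101 pc3: +8 =246
r38=100110 pc3: +8 =254
r39=100111 pc4: +16 =270
r40=101000 pc2: +4 =274
r41=101001 pc3: +8 =282
r42=101010 pc3: +8 =290
r43=101011 pc4: +16 =306
r44=101100 pc3: +8 =314
r45=101101 pc4: +16 =330
r46=101110 pc4: +16 =346
r47=101111 pc5: +32 =378
r48=110000 pc2: +4 =382
r49=110001 pc3: +8 =390
r50=110010 pc3: +8 =398
r51=110011 pc4: +16 =414
r52=110100 pc3: +8 =422
r53=110101 pc4: +16 =438
r54=110110 pc4: +16 =454
r55=110111 pc5: +32 =486
r56=111000 pc3: +8 =494
r57=111001 pc4: +16 =510
r58=111010 pc4: +16 =526
r59=111011 pc5: +32 =558
r60=111100 pc4: +16 =574
r61=111101 pc5: +32 =606
r62=111110 pc5: +32 =638
r63=111111 pc6: +64 =702
r64=1000000 pc1: +2 =704
r65=1000001 pc2: +4 =708
r66=1000010 pc2: +4 =712
r67=1000011 pc3: +8 =720
r68=1000100 pc2: +4 =724
r69=1000101 pc3: +8 =732
r70=1000110 pc3: +8 =740
r71=1000111 pc4: +16 =756
r72=1001000 pc2: +4 =760
r73=1001001 pc3: +8 =768
r74=1001010 pc3: +8 =776
r75=1001011 pc4: +16 =792
r76=1001100 pc3: +8 =800
r77=1001101 pc4: +16 =816
r78=1001110 pc4: +16 =832
r79=1001111 pc5: +32 =864
r80=1010000 pc2: +4 =868
r81=1010001 pc3: +8 =876
r82=1010010 pc3: +8 =884
r83=1010011 pc4: +16 =900
r84=1010100 pc3: +8 =908
r85=1010101 pc4: +16 =924
r86=1010110 pc4: +16 =940
r87=1010111 pc5: +32 =972
r88=1011000 pc3: +8 =980
r89=1011001 pc4: +16 =996
r90=1011010 pc4: +16 =1012
r91=1011011 pc5: +32 =1044
r92=1011100 pc4: +16 =1060
r93=1011101 pc5: +32 =1092
r94=1011110 pc5: +32 =1124
r95=1011111 pc6: +64 =1188
r96=1100000 pc2: +4 =1192
r97=1100001 pc3: +8 =1200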